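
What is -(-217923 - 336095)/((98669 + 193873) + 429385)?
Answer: 554018/721927 ≈ 0.76742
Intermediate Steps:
-(-217923 - 336095)/((98669 + 193873) + 429385) = -(-554018)/(292542 + 429385) = -(-554018)/721927 = -1*(-554018/721927) = 554018/721927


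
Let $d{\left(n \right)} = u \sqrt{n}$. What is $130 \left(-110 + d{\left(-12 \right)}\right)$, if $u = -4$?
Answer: $-14300 - 1040 i \sqrt{3} \approx -14300.0 - 1801.3 i$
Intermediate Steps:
$d{\left(n \right)} = - 4 \sqrt{n}$
$130 \left(-110 + d{\left(-12 \right)}\right) = 130 \left(-110 - 4 \sqrt{-12}\right) = 130 \left(-110 - 4 \cdot 2 i \sqrt{3}\right) = 130 \left(-110 - 8 i \sqrt{3}\right) = -14300 - 1040 i \sqrt{3}$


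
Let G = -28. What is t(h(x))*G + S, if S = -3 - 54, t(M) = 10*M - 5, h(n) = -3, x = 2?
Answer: 923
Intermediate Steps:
t(M) = -5 + 10*M
S = -57
t(h(x))*G + S = (-5 + 10*(-3))*(-28) - 57 = (-5 - 30)*(-28) - 57 = -35*(-28) - 57 = 980 - 57 = 923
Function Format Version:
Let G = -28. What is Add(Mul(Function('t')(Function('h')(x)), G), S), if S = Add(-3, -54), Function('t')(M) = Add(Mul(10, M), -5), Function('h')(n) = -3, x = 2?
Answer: 923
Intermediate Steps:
Function('t')(M) = Add(-5, Mul(10, M))
S = -57
Add(Mul(Function('t')(Function('h')(x)), G), S) = Add(Mul(Add(-5, Mul(10, -3)), -28), -57) = Add(Mul(Add(-5, -30), -28), -57) = Add(Mul(-35, -28), -57) = Add(980, -57) = 923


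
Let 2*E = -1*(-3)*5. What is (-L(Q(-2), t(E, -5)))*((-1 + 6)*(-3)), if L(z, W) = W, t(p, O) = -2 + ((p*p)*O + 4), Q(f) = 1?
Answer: -16755/4 ≈ -4188.8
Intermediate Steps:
E = 15/2 (E = (-1*(-3)*5)/2 = (3*5)/2 = (1/2)*15 = 15/2 ≈ 7.5000)
t(p, O) = 2 + O*p**2 (t(p, O) = -2 + (p**2*O + 4) = -2 + (O*p**2 + 4) = -2 + (4 + O*p**2) = 2 + O*p**2)
(-L(Q(-2), t(E, -5)))*((-1 + 6)*(-3)) = (-(2 - 5*(15/2)**2))*((-1 + 6)*(-3)) = (-(2 - 5*225/4))*(5*(-3)) = -(2 - 1125/4)*(-15) = -1*(-1117/4)*(-15) = (1117/4)*(-15) = -16755/4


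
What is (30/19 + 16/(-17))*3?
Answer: 618/323 ≈ 1.9133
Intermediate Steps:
(30/19 + 16/(-17))*3 = (30*(1/19) + 16*(-1/17))*3 = (30/19 - 16/17)*3 = (206/323)*3 = 618/323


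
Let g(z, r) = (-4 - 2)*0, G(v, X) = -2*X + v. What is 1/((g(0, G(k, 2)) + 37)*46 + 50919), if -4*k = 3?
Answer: 1/52621 ≈ 1.9004e-5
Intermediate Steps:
k = -3/4 (k = -1/4*3 = -3/4 ≈ -0.75000)
G(v, X) = v - 2*X
g(z, r) = 0 (g(z, r) = -6*0 = 0)
1/((g(0, G(k, 2)) + 37)*46 + 50919) = 1/((0 + 37)*46 + 50919) = 1/(37*46 + 50919) = 1/(1702 + 50919) = 1/52621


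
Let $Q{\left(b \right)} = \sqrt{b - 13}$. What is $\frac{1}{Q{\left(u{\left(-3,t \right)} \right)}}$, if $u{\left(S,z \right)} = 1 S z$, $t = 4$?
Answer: $- \frac{i}{5} \approx - 0.2 i$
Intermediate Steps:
$u{\left(S,z \right)} = S z$
$Q{\left(b \right)} = \sqrt{-13 + b}$
$\frac{1}{Q{\left(u{\left(-3,t \right)} \right)}} = \frac{1}{\sqrt{-13 - 12}} = \frac{1}{\sqrt{-25}} = \frac{1}{5 i} = - \frac{i}{5}$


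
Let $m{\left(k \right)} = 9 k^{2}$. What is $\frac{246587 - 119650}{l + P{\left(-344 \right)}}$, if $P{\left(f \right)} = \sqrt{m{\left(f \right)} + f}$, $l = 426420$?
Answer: $\frac{2706423777}{9091647586} - \frac{126937 \sqrt{266170}}{90916475860} \approx 0.29696$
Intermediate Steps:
$P{\left(f \right)} = \sqrt{f + 9 f^{2}}$ ($P{\left(f \right)} = \sqrt{9 f^{2} + f} = \sqrt{f + 9 f^{2}}$)
$\frac{246587 - 119650}{l + P{\left(-344 \right)}} = \frac{246587 - 119650}{426420 + \sqrt{- 344 \left(1 + 9 \left(-344\right)\right)}} = \frac{126937}{426420 + \sqrt{- 344 \left(1 - 3096\right)}} = \frac{126937}{426420 + \sqrt{\left(-344\right) \left(-3095\right)}} = \frac{126937}{426420 + \sqrt{1064680}} = \frac{126937}{426420 + 2 \sqrt{266170}}$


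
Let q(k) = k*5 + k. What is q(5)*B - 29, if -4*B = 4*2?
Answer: -89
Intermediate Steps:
q(k) = 6*k (q(k) = 5*k + k = 6*k)
B = -2 ≈ -2.0000
q(5)*B - 29 = (6*5)*(-2) - 29 = 30*(-2) - 29 = -60 - 29 = -89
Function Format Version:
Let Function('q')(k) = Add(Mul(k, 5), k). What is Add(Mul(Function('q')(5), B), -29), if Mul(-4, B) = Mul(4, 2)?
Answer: -89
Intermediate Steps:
Function('q')(k) = Mul(6, k) (Function('q')(k) = Add(Mul(5, k), k) = Mul(6, k))
B = -2 (B = Mul(Rational(-1, 4), Mul(4, 2)) = Mul(Rational(-1, 4), 8) = -2)
Add(Mul(Function('q')(5), B), -29) = Add(Mul(Mul(6, 5), -2), -29) = Add(Mul(30, -2), -29) = Add(-60, -29) = -89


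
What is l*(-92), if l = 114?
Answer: -10488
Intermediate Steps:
l*(-92) = 114*(-92) = -10488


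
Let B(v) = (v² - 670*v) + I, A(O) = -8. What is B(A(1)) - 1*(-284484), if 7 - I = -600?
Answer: 290515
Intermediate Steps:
I = 607 (I = 7 - 1*(-600) = 7 + 600 = 607)
B(v) = 607 + v² - 670*v (B(v) = (v² - 670*v) + 607 = 607 + v² - 670*v)
B(A(1)) - 1*(-284484) = (607 + (-8)² - 670*(-8)) - 1*(-284484) = (607 + 64 + 5360) + 284484 = 6031 + 284484 = 290515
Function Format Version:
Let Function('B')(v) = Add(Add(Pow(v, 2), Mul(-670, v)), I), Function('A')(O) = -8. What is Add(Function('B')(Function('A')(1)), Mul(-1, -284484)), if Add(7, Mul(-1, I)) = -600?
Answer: 290515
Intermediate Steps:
I = 607 (I = Add(7, Mul(-1, -600)) = Add(7, 600) = 607)
Function('B')(v) = Add(607, Pow(v, 2), Mul(-670, v)) (Function('B')(v) = Add(Add(Pow(v, 2), Mul(-670, v)), 607) = Add(607, Pow(v, 2), Mul(-670, v)))
Add(Function('B')(Function('A')(1)), Mul(-1, -284484)) = Add(Add(607, Pow(-8, 2), Mul(-670, -8)), Mul(-1, -284484)) = Add(Add(607, 64, 5360), 284484) = Add(6031, 284484) = 290515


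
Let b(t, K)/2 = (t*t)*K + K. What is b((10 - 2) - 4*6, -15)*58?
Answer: -447180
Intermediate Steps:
b(t, K) = 2*K + 2*K*t**2 (b(t, K) = 2*((t*t)*K + K) = 2*(t**2*K + K) = 2*(K*t**2 + K) = 2*(K + K*t**2) = 2*K + 2*K*t**2)
b((10 - 2) - 4*6, -15)*58 = (2*(-15)*(1 + ((10 - 2) - 4*6)**2))*58 = (2*(-15)*(1 + (8 - 24)**2))*58 = (2*(-15)*(1 + (-16)**2))*58 = (2*(-15)*(1 + 256))*58 = (2*(-15)*257)*58 = -7710*58 = -447180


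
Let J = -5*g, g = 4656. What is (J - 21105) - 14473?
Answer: -58858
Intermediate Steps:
J = -23280 (J = -5*4656 = -23280)
(J - 21105) - 14473 = (-23280 - 21105) - 14473 = -44385 - 14473 = -58858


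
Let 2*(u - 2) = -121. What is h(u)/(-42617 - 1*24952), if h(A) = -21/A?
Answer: -14/2635191 ≈ -5.3127e-6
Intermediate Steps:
u = -117/2 (u = 2 + (1/2)*(-121) = 2 - 121/2 = -117/2 ≈ -58.500)
h(u)/(-42617 - 1*24952) = (-21/(-117/2))/(-42617 - 1*24952) = (-21*(-2/117))/(-42617 - 24952) = (14/39)/(-67569) = (14/39)*(-1/67569) = -14/2635191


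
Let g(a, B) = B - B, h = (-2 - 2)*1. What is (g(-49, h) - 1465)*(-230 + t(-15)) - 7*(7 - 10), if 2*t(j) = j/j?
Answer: 672477/2 ≈ 3.3624e+5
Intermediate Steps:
t(j) = ½ (t(j) = (j/j)/2 = (½)*1 = ½)
h = -4 (h = -4*1 = -4)
g(a, B) = 0
(g(-49, h) - 1465)*(-230 + t(-15)) - 7*(7 - 10) = (0 - 1465)*(-230 + ½) - 7*(7 - 10) = -1465*(-459/2) - 7*(-3) = 672435/2 - 1*(-21) = 672435/2 + 21 = 672477/2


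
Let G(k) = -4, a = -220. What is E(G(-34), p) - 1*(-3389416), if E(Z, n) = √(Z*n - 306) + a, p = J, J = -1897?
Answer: 3389196 + √7282 ≈ 3.3893e+6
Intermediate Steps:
p = -1897
E(Z, n) = -220 + √(-306 + Z*n) (E(Z, n) = √(Z*n - 306) - 220 = √(-306 + Z*n) - 220 = -220 + √(-306 + Z*n))
E(G(-34), p) - 1*(-3389416) = (-220 + √(-306 - 4*(-1897))) - 1*(-3389416) = (-220 + √(-306 + 7588)) + 3389416 = (-220 + √7282) + 3389416 = 3389196 + √7282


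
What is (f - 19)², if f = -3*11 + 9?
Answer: 1849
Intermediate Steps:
f = -24 (f = -33 + 9 = -24)
(f - 19)² = (-24 - 19)² = (-43)² = 1849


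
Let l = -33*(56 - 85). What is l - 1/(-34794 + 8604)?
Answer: 25063831/26190 ≈ 957.00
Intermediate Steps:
l = 957 (l = -33*(-29) = 957)
l - 1/(-34794 + 8604) = 957 - 1/(-34794 + 8604) = 957 - 1/(-26190) = 957 - 1*(-1/26190) = 957 + 1/26190 = 25063831/26190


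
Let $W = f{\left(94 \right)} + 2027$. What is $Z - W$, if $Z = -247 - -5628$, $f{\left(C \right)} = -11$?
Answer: $3365$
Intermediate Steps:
$W = 2016$ ($W = -11 + 2027 = 2016$)
$Z = 5381$ ($Z = -247 + 5628 = 5381$)
$Z - W = 5381 - 2016 = 3365$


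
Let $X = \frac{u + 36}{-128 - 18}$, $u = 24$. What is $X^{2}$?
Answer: $\frac{900}{5329} \approx 0.16889$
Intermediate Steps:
$X = - \frac{30}{73}$ ($X = \frac{24 + 36}{-128 - 18} = \frac{60}{-146} = 60 \left(- \frac{1}{146}\right) = - \frac{30}{73} \approx -0.41096$)
$X^{2} = \left(- \frac{30}{73}\right)^{2} = \frac{900}{5329}$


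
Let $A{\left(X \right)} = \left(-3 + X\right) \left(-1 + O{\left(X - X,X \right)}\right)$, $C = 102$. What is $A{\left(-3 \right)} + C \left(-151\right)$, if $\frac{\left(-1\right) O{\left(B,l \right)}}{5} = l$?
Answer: $-15486$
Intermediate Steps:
$O{\left(B,l \right)} = - 5 l$
$A{\left(X \right)} = \left(-1 - 5 X\right) \left(-3 + X\right)$ ($A{\left(X \right)} = \left(-3 + X\right) \left(-1 - 5 X\right) = \left(-1 - 5 X\right) \left(-3 + X\right)$)
$A{\left(-3 \right)} + C \left(-151\right) = \left(3 - 5 \left(-3\right)^{2} + 14 \left(-3\right)\right) + 102 \left(-151\right) = \left(3 - 45 - 42\right) - 15402 = -84 - 15402 = -15486$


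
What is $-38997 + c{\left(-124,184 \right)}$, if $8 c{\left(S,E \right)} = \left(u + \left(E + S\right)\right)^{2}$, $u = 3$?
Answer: $- \frac{308007}{8} \approx -38501.0$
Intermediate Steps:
$c{\left(S,E \right)} = \frac{\left(3 + E + S\right)^{2}}{8}$ ($c{\left(S,E \right)} = \frac{\left(3 + \left(E + S\right)\right)^{2}}{8} = \frac{\left(3 + E + S\right)^{2}}{8}$)
$-38997 + c{\left(-124,184 \right)} = -38997 + \frac{\left(3 + 184 - 124\right)^{2}}{8} = -38997 + \frac{63^{2}}{8} = -38997 + \frac{1}{8} \cdot 3969 = -38997 + \frac{3969}{8} = - \frac{308007}{8}$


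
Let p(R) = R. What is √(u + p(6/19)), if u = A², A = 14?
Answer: √70870/19 ≈ 14.011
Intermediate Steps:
u = 196 (u = 14² = 196)
√(u + p(6/19)) = √(196 + 6/19) = √(3730/19) = √70870/19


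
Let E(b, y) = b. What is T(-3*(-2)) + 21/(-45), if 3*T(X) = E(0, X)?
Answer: -7/15 ≈ -0.46667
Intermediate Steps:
T(X) = 0 (T(X) = (1/3)*0 = 0)
T(-3*(-2)) + 21/(-45) = 0 + 21/(-45) = 0 - 1/45*21 = 0 - 7/15 = -7/15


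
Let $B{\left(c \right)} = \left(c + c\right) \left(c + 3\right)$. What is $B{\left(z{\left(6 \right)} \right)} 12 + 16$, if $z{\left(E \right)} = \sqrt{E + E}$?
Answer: $304 + 144 \sqrt{3} \approx 553.42$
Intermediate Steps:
$z{\left(E \right)} = \sqrt{2} \sqrt{E}$ ($z{\left(E \right)} = \sqrt{2 E} = \sqrt{2} \sqrt{E}$)
$B{\left(c \right)} = 2 c \left(3 + c\right)$
$B{\left(z{\left(6 \right)} \right)} 12 + 16 = 2 \sqrt{2} \sqrt{6} \left(3 + \sqrt{2} \sqrt{6}\right) 12 + 16 = 2 \cdot 2 \sqrt{3} \left(3 + 2 \sqrt{3}\right) 12 + 16 = 4 \sqrt{3} \left(3 + 2 \sqrt{3}\right) 12 + 16 = 48 \sqrt{3} \left(3 + 2 \sqrt{3}\right) + 16 = 16 + 48 \sqrt{3} \left(3 + 2 \sqrt{3}\right)$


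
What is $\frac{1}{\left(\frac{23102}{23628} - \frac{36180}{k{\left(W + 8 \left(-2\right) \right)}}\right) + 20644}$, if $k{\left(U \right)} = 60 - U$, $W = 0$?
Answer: $\frac{224466}{4527237943} \approx 4.9581 \cdot 10^{-5}$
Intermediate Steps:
$\frac{1}{\left(\frac{23102}{23628} - \frac{36180}{k{\left(W + 8 \left(-2\right) \right)}}\right) + 20644} = \frac{1}{\left(\frac{23102}{23628} - \frac{36180}{60 - \left(0 + 8 \left(-2\right)\right)}\right) + 20644} = \frac{1}{\left(23102 \cdot \frac{1}{23628} - \frac{36180}{60 - \left(0 - 16\right)}\right) + 20644} = \frac{1}{\left(\frac{11551}{11814} - \frac{36180}{60 - -16}\right) + 20644} = \frac{1}{\left(\frac{11551}{11814} - \frac{36180}{60 + 16}\right) + 20644} = \frac{1}{\left(\frac{11551}{11814} - \frac{36180}{76}\right) + 20644} = \frac{1}{\left(\frac{11551}{11814} - \frac{9045}{19}\right) + 20644} = \frac{1}{- \frac{106638161}{224466} + 20644} = \frac{1}{\frac{4527237943}{224466}} = \frac{224466}{4527237943}$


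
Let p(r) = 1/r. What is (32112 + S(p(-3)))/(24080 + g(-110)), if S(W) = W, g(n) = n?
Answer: 19267/14382 ≈ 1.3397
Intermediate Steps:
(32112 + S(p(-3)))/(24080 + g(-110)) = (32112 + 1/(-3))/(24080 - 110) = (32112 - 1/3)/23970 = (96335/3)*(1/23970) = 19267/14382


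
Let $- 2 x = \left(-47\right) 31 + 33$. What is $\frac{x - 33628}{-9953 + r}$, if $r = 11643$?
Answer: $- \frac{1266}{65} \approx -19.477$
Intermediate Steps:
$x = 712$ ($x = - \frac{\left(-47\right) 31 + 33}{2} = - \frac{-1457 + 33}{2} = \left(- \frac{1}{2}\right) \left(-1424\right) = 712$)
$\frac{x - 33628}{-9953 + r} = \frac{712 - 33628}{-9953 + 11643} = - \frac{32916}{1690} = \left(-32916\right) \frac{1}{1690} = - \frac{1266}{65}$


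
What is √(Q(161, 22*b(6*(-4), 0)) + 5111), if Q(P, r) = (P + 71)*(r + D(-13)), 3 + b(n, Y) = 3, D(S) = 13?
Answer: 3*√903 ≈ 90.150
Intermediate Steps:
b(n, Y) = 0 (b(n, Y) = -3 + 3 = 0)
Q(P, r) = (13 + r)*(71 + P) (Q(P, r) = (P + 71)*(r + 13) = (71 + P)*(13 + r) = (13 + r)*(71 + P))
√(Q(161, 22*b(6*(-4), 0)) + 5111) = √((923 + 13*161 + 71*(22*0) + 161*(22*0)) + 5111) = √((923 + 2093 + 71*0 + 161*0) + 5111) = √((923 + 2093 + 0 + 0) + 5111) = √(3016 + 5111) = √8127 = 3*√903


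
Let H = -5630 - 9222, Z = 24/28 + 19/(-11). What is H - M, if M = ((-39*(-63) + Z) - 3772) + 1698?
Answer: -1173028/77 ≈ -15234.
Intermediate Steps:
Z = -67/77 (Z = 24*(1/28) + 19*(-1/11) = 6/7 - 19/11 = -67/77 ≈ -0.87013)
H = -14852
M = 29424/77 (M = ((-39*(-63) - 67/77) - 3772) + 1698 = ((2457 - 67/77) - 3772) + 1698 = (189122/77 - 3772) + 1698 = -101322/77 + 1698 = 29424/77 ≈ 382.13)
H - M = -14852 - 1*29424/77 = -14852 - 29424/77 = -1173028/77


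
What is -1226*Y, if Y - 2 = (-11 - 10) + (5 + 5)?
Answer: 11034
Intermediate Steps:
Y = -9 (Y = 2 + ((-11 - 10) + (5 + 5)) = 2 + (-21 + 10) = 2 - 11 = -9)
-1226*Y = -1226*(-9) = 11034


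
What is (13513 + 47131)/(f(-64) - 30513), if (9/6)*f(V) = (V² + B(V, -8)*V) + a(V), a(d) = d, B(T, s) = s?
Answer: -181932/82451 ≈ -2.2065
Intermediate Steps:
f(V) = -14*V/3 + 2*V²/3 (f(V) = 2*((V² - 8*V) + V)/3 = 2*(V² - 7*V)/3 = -14*V/3 + 2*V²/3)
(13513 + 47131)/(f(-64) - 30513) = (13513 + 47131)/((⅔)*(-64)*(-7 - 64) - 30513) = 60644/((⅔)*(-64)*(-71) - 30513) = 60644/(9088/3 - 30513) = 60644/(-82451/3) = 60644*(-3/82451) = -181932/82451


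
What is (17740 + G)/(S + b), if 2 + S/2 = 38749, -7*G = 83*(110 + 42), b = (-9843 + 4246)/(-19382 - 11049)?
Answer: 3395004084/16507578577 ≈ 0.20566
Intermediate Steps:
b = 5597/30431 (b = -5597/(-30431) = -5597*(-1/30431) = 5597/30431 ≈ 0.18392)
G = -12616/7 (G = -83*(110 + 42)/7 = -83*152/7 = -⅐*12616 = -12616/7 ≈ -1802.3)
S = 77494 (S = -4 + 2*38749 = -4 + 77498 = 77494)
(17740 + G)/(S + b) = (17740 - 12616/7)/(77494 + 5597/30431) = 111564/(7*(2358225511/30431)) = (111564/7)*(30431/2358225511) = 3395004084/16507578577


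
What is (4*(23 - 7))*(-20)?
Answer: -1280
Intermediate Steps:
(4*(23 - 7))*(-20) = (4*16)*(-20) = 64*(-20) = -1280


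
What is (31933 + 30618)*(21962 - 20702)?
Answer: 78814260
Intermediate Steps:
(31933 + 30618)*(21962 - 20702) = 62551*1260 = 78814260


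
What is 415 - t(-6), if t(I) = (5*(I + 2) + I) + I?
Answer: 447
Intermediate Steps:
t(I) = 10 + 7*I (t(I) = (5*(2 + I) + I) + I = ((10 + 5*I) + I) + I = (10 + 6*I) + I = 10 + 7*I)
415 - t(-6) = 415 - (10 + 7*(-6)) = 415 - (10 - 42) = 415 - 1*(-32) = 415 + 32 = 447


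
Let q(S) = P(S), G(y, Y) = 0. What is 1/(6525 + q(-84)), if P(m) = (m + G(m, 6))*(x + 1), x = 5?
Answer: 1/6021 ≈ 0.00016609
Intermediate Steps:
P(m) = 6*m (P(m) = (m + 0)*(5 + 1) = m*6 = 6*m)
q(S) = 6*S
1/(6525 + q(-84)) = 1/(6525 + 6*(-84)) = 1/(6525 - 504) = 1/6021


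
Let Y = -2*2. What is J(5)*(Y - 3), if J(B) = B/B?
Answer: -7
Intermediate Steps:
J(B) = 1
Y = -4 (Y = -1*4 = -4)
J(5)*(Y - 3) = 1*(-4 - 3) = 1*(-7) = -7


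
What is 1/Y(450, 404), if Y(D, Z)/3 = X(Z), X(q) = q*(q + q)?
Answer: 1/979296 ≈ 1.0211e-6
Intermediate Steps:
X(q) = 2*q**2 (X(q) = q*(2*q) = 2*q**2)
Y(D, Z) = 6*Z**2 (Y(D, Z) = 3*(2*Z**2) = 6*Z**2)
1/Y(450, 404) = 1/(6*404**2) = 1/(6*163216) = 1/979296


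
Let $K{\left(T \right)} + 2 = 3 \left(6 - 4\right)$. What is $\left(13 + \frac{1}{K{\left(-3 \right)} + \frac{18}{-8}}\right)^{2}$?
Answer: $\frac{9025}{49} \approx 184.18$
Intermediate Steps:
$K{\left(T \right)} = 4$ ($K{\left(T \right)} = -2 + 3 \left(6 - 4\right) = -2 + 3 \cdot 2 = -2 + 6 = 4$)
$\left(13 + \frac{1}{K{\left(-3 \right)} + \frac{18}{-8}}\right)^{2} = \left(13 + \frac{1}{4 + \frac{18}{-8}}\right)^{2} = \left(13 + \frac{1}{4 + 18 \left(- \frac{1}{8}\right)}\right)^{2} = \left(13 + \frac{1}{4 - \frac{9}{4}}\right)^{2} = \left(13 + \frac{1}{\frac{7}{4}}\right)^{2} = \left(13 + \frac{4}{7}\right)^{2} = \left(\frac{95}{7}\right)^{2} = \frac{9025}{49}$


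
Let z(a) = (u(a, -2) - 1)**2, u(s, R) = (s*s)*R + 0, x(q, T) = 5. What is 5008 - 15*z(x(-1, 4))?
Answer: -34007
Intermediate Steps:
u(s, R) = R*s**2 (u(s, R) = s**2*R + 0 = R*s**2 + 0 = R*s**2)
z(a) = (-1 - 2*a**2)**2 (z(a) = (-2*a**2 - 1)**2 = (-1 - 2*a**2)**2)
5008 - 15*z(x(-1, 4)) = 5008 - 15*(1 + 2*5**2)**2 = 5008 - 15*(1 + 2*25)**2 = 5008 - 15*(1 + 50)**2 = 5008 - 15*51**2 = 5008 - 15*2601 = 5008 - 1*39015 = 5008 - 39015 = -34007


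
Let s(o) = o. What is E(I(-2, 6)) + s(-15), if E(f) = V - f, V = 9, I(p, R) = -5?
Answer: -1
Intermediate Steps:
E(f) = 9 - f
E(I(-2, 6)) + s(-15) = (9 - 1*(-5)) - 15 = (9 + 5) - 15 = 14 - 15 = -1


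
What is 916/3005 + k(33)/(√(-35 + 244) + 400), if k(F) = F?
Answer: 186034556/480171955 - 33*√209/159791 ≈ 0.38445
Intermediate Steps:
916/3005 + k(33)/(√(-35 + 244) + 400) = 916/3005 + 33/(√(-35 + 244) + 400) = 916*(1/3005) + 33/(√209 + 400) = 916/3005 + 33/(400 + √209)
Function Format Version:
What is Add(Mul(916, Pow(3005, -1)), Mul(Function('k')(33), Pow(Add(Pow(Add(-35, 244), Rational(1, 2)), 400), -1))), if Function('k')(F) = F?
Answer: Add(Rational(186034556, 480171955), Mul(Rational(-33, 159791), Pow(209, Rational(1, 2)))) ≈ 0.38445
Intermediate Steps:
Add(Mul(916, Pow(3005, -1)), Mul(Function('k')(33), Pow(Add(Pow(Add(-35, 244), Rational(1, 2)), 400), -1))) = Add(Mul(916, Pow(3005, -1)), Mul(33, Pow(Add(Pow(Add(-35, 244), Rational(1, 2)), 400), -1))) = Add(Mul(916, Rational(1, 3005)), Mul(33, Pow(Add(Pow(209, Rational(1, 2)), 400), -1))) = Add(Rational(916, 3005), Mul(33, Pow(Add(400, Pow(209, Rational(1, 2))), -1)))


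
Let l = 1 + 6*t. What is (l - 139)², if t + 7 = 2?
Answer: 28224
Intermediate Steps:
t = -5 (t = -7 + 2 = -5)
l = -29 (l = 1 + 6*(-5) = 1 - 30 = -29)
(l - 139)² = (-29 - 139)² = (-168)² = 28224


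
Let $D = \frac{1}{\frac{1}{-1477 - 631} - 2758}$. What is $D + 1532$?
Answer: $\frac{8906839072}{5813865} \approx 1532.0$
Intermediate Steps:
$D = - \frac{2108}{5813865}$ ($D = \frac{1}{\frac{1}{-2108} - 2758} = \frac{1}{- \frac{1}{2108} - 2758} = \frac{1}{- \frac{5813865}{2108}} = - \frac{2108}{5813865} \approx -0.00036258$)
$D + 1532 = - \frac{2108}{5813865} + 1532 = \frac{8906839072}{5813865}$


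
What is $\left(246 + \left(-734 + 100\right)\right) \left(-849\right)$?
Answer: $329412$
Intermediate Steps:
$\left(246 + \left(-734 + 100\right)\right) \left(-849\right) = \left(246 - 634\right) \left(-849\right) = \left(-388\right) \left(-849\right) = 329412$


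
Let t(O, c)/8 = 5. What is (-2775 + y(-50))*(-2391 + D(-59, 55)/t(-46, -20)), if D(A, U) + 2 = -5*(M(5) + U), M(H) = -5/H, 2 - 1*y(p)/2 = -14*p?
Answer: 50006119/5 ≈ 1.0001e+7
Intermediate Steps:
t(O, c) = 40 (t(O, c) = 8*5 = 40)
y(p) = 4 + 28*p (y(p) = 4 - (-28)*p = 4 + 28*p)
D(A, U) = 3 - 5*U (D(A, U) = -2 - 5*(-5/5 + U) = -2 - 5*(-5*1/5 + U) = -2 - 5*(-1 + U) = -2 + (5 - 5*U) = 3 - 5*U)
(-2775 + y(-50))*(-2391 + D(-59, 55)/t(-46, -20)) = (-2775 + (4 + 28*(-50)))*(-2391 + (3 - 5*55)/40) = (-2775 + (4 - 1400))*(-2391 + (3 - 275)*(1/40)) = (-2775 - 1396)*(-2391 - 272*1/40) = -4171*(-2391 - 34/5) = -4171*(-11989/5) = 50006119/5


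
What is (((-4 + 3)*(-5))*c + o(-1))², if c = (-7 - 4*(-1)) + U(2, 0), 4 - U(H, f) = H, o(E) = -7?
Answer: 144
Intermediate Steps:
U(H, f) = 4 - H
c = -1 (c = (-7 - 4*(-1)) + (4 - 1*2) = (-7 + 4) + (4 - 2) = -3 + 2 = -1)
(((-4 + 3)*(-5))*c + o(-1))² = (((-4 + 3)*(-5))*(-1) - 7)² = (-1*(-5)*(-1) - 7)² = (5*(-1) - 7)² = (-5 - 7)² = (-12)² = 144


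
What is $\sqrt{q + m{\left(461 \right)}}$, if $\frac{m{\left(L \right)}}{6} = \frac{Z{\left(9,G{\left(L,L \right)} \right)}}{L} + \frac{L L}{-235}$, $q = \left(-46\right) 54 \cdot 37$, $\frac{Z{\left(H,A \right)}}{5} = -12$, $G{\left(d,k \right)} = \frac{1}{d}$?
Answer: $\frac{i \sqrt{1142367751768110}}{108335} \approx 311.99 i$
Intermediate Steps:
$Z{\left(H,A \right)} = -60$ ($Z{\left(H,A \right)} = 5 \left(-12\right) = -60$)
$q = -91908$ ($q = \left(-2484\right) 37 = -91908$)
$m{\left(L \right)} = - \frac{360}{L} - \frac{6 L^{2}}{235}$ ($m{\left(L \right)} = 6 \left(- \frac{60}{L} + \frac{L L}{-235}\right) = 6 \left(- \frac{60}{L} + L^{2} \left(- \frac{1}{235}\right)\right) = 6 \left(- \frac{60}{L} - \frac{L^{2}}{235}\right) = - \frac{360}{L} - \frac{6 L^{2}}{235}$)
$\sqrt{q + m{\left(461 \right)}} = \sqrt{-91908 + \frac{6 \left(-14100 - 461^{3}\right)}{235 \cdot 461}} = \sqrt{-91908 + \frac{6}{235} \cdot \frac{1}{461} \left(-14100 - 97972181\right)} = \sqrt{-91908 + \frac{6}{235} \cdot \frac{1}{461} \left(-97986281\right)} = \sqrt{-91908 - \frac{587917686}{108335}} = \sqrt{- \frac{10544770866}{108335}} = \frac{i \sqrt{1142367751768110}}{108335}$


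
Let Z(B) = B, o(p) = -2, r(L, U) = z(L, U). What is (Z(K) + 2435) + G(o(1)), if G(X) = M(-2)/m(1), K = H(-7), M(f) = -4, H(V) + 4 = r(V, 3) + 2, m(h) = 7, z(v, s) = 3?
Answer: 17048/7 ≈ 2435.4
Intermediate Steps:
r(L, U) = 3
H(V) = 1 (H(V) = -4 + (3 + 2) = -4 + 5 = 1)
K = 1
G(X) = -4/7
(Z(K) + 2435) + G(o(1)) = (1 + 2435) - 4/7 = 2436 - 4/7 = 17048/7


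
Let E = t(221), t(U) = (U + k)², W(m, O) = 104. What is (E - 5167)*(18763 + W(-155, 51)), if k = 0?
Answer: 823997358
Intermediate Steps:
t(U) = U² (t(U) = (U + 0)² = U²)
E = 48841 (E = 221² = 48841)
(E - 5167)*(18763 + W(-155, 51)) = (48841 - 5167)*(18763 + 104) = 43674*18867 = 823997358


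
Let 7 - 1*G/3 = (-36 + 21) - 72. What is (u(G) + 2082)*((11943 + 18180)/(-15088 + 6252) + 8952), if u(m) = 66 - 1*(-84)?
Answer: 44120919942/2209 ≈ 1.9973e+7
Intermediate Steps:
G = 282 (G = 21 - 3*((-36 + 21) - 72) = 21 - 3*(-15 - 72) = 21 - 3*(-87) = 21 + 261 = 282)
u(m) = 150 (u(m) = 66 + 84 = 150)
(u(G) + 2082)*((11943 + 18180)/(-15088 + 6252) + 8952) = (150 + 2082)*((11943 + 18180)/(-15088 + 6252) + 8952) = 2232*(30123/(-8836) + 8952) = 2232*(30123*(-1/8836) + 8952) = 2232*(-30123/8836 + 8952) = 2232*(79069749/8836) = 44120919942/2209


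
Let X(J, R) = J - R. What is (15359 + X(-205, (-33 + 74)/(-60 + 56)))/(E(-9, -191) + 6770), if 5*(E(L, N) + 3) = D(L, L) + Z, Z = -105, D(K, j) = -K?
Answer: 303285/134956 ≈ 2.2473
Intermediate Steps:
E(L, N) = -24 - L/5 (E(L, N) = -3 + (-L - 105)/5 = -3 + (-105 - L)/5 = -3 + (-21 - L/5) = -24 - L/5)
(15359 + X(-205, (-33 + 74)/(-60 + 56)))/(E(-9, -191) + 6770) = (15359 + (-205 - (-33 + 74)/(-60 + 56)))/((-24 - ⅕*(-9)) + 6770) = (15359 + (-205 - 41/(-4)))/((-24 + 9/5) + 6770) = (15359 + (-205 - 41*(-1)/4))/(-111/5 + 6770) = (15359 + (-205 - 1*(-41/4)))/(33739/5) = (15359 + (-205 + 41/4))*(5/33739) = (15359 - 779/4)*(5/33739) = (60657/4)*(5/33739) = 303285/134956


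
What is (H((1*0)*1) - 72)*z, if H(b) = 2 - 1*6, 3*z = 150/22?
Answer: -1900/11 ≈ -172.73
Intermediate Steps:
z = 25/11 (z = (150/22)/3 = (150*(1/22))/3 = (1/3)*(75/11) = 25/11 ≈ 2.2727)
H(b) = -4 (H(b) = 2 - 6 = -4)
(H((1*0)*1) - 72)*z = (-4 - 72)*(25/11) = -76*25/11 = -1900/11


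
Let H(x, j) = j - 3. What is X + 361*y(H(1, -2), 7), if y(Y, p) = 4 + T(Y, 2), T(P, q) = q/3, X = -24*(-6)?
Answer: 5486/3 ≈ 1828.7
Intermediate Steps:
X = 144
H(x, j) = -3 + j
T(P, q) = q/3 (T(P, q) = q*(⅓) = q/3)
y(Y, p) = 14/3 (y(Y, p) = 4 + (⅓)*2 = 4 + ⅔ = 14/3)
X + 361*y(H(1, -2), 7) = 144 + 361*(14/3) = 144 + 5054/3 = 5486/3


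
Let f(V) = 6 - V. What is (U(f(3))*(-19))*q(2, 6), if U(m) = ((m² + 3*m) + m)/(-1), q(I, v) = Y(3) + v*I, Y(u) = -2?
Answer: 3990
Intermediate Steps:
q(I, v) = -2 + I*v (q(I, v) = -2 + v*I = -2 + I*v)
U(m) = -m² - 4*m (U(m) = (m² + 4*m)*(-1) = -m² - 4*m)
(U(f(3))*(-19))*q(2, 6) = (-(6 - 1*3)*(4 + (6 - 1*3))*(-19))*(-2 + 2*6) = (-(6 - 3)*(4 + (6 - 3))*(-19))*(-2 + 12) = (-1*3*(4 + 3)*(-19))*10 = (-1*3*7*(-19))*10 = -21*(-19)*10 = 399*10 = 3990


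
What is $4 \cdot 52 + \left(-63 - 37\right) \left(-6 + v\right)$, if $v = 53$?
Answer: $-4492$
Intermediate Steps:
$4 \cdot 52 + \left(-63 - 37\right) \left(-6 + v\right) = 4 \cdot 52 + \left(-63 - 37\right) \left(-6 + 53\right) = 208 - 4700 = -4492$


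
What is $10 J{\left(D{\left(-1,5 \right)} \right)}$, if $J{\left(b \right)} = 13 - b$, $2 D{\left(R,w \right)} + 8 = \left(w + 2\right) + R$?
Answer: $140$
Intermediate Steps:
$D{\left(R,w \right)} = -3 + \frac{R}{2} + \frac{w}{2}$ ($D{\left(R,w \right)} = -4 + \frac{\left(w + 2\right) + R}{2} = -4 + \frac{\left(2 + w\right) + R}{2} = -4 + \frac{2 + R + w}{2} = -4 + \left(1 + \frac{R}{2} + \frac{w}{2}\right) = -3 + \frac{R}{2} + \frac{w}{2}$)
$10 J{\left(D{\left(-1,5 \right)} \right)} = 10 \left(13 - \left(-3 + \frac{1}{2} \left(-1\right) + \frac{1}{2} \cdot 5\right)\right) = 10 \left(13 - \left(-3 - \frac{1}{2} + \frac{5}{2}\right)\right) = 10 \left(13 - -1\right) = 10 \left(13 + 1\right) = 10 \cdot 14 = 140$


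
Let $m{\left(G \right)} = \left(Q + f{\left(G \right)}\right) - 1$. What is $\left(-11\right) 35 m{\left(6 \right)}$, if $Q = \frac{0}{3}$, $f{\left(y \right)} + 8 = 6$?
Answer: $1155$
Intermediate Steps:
$f{\left(y \right)} = -2$ ($f{\left(y \right)} = -8 + 6 = -2$)
$Q = 0$ ($Q = 0 \cdot \frac{1}{3} = 0$)
$m{\left(G \right)} = -3$ ($m{\left(G \right)} = \left(0 - 2\right) - 1 = -2 - 1 = -3$)
$\left(-11\right) 35 m{\left(6 \right)} = \left(-11\right) 35 \left(-3\right) = \left(-385\right) \left(-3\right) = 1155$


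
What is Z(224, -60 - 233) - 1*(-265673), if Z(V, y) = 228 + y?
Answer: 265608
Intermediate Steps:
Z(224, -60 - 233) - 1*(-265673) = (228 + (-60 - 233)) - 1*(-265673) = (228 - 293) + 265673 = -65 + 265673 = 265608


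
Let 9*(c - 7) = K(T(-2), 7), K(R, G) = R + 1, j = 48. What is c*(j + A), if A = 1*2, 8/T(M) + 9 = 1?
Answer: 350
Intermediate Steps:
T(M) = -1 (T(M) = 8/(-9 + 1) = 8/(-8) = 8*(-1/8) = -1)
K(R, G) = 1 + R
c = 7 (c = 7 + (1 - 1)/9 = 7 + (1/9)*0 = 7 + 0 = 7)
A = 2
c*(j + A) = 7*(48 + 2) = 7*50 = 350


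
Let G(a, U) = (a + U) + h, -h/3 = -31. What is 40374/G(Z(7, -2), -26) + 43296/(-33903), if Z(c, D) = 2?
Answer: 151756922/259923 ≈ 583.85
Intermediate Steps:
h = 93 (h = -3*(-31) = 93)
G(a, U) = 93 + U + a (G(a, U) = (a + U) + 93 = (U + a) + 93 = 93 + U + a)
40374/G(Z(7, -2), -26) + 43296/(-33903) = 40374/(93 - 26 + 2) + 43296/(-33903) = 40374/69 + 43296*(-1/33903) = 40374*(1/69) - 14432/11301 = 13458/23 - 14432/11301 = 151756922/259923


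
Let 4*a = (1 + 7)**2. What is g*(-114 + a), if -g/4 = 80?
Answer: 31360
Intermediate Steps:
g = -320 (g = -4*80 = -320)
a = 16 (a = (1 + 7)**2/4 = (1/4)*8**2 = (1/4)*64 = 16)
g*(-114 + a) = -320*(-114 + 16) = -320*(-98) = 31360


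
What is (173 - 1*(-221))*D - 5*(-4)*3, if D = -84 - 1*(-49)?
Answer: -13730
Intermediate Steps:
D = -35 (D = -84 + 49 = -35)
(173 - 1*(-221))*D - 5*(-4)*3 = (173 - 1*(-221))*(-35) - 5*(-4)*3 = (173 + 221)*(-35) + 20*3 = 394*(-35) + 60 = -13790 + 60 = -13730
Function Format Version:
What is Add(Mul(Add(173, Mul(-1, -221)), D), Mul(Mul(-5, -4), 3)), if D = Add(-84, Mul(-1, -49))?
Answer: -13730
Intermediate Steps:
D = -35 (D = Add(-84, 49) = -35)
Add(Mul(Add(173, Mul(-1, -221)), D), Mul(Mul(-5, -4), 3)) = Add(Mul(Add(173, Mul(-1, -221)), -35), Mul(Mul(-5, -4), 3)) = Add(Mul(Add(173, 221), -35), Mul(20, 3)) = Add(Mul(394, -35), 60) = Add(-13790, 60) = -13730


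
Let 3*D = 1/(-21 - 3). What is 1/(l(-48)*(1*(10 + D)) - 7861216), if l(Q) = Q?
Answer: -3/23585086 ≈ -1.2720e-7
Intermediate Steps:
D = -1/72 (D = 1/(3*(-21 - 3)) = (⅓)/(-24) = (⅓)*(-1/24) = -1/72 ≈ -0.013889)
1/(l(-48)*(1*(10 + D)) - 7861216) = 1/(-48*(10 - 1/72) - 7861216) = 1/(-48*719/72 - 7861216) = 1/(-1438/3 - 7861216) = 1/(-23585086/3) = -3/23585086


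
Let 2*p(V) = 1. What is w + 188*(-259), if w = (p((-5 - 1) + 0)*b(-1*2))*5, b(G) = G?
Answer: -48697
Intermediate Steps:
p(V) = ½ (p(V) = (½)*1 = ½)
w = -5 (w = ((-1*2)/2)*5 = ((½)*(-2))*5 = -1*5 = -5)
w + 188*(-259) = -5 + 188*(-259) = -5 - 48692 = -48697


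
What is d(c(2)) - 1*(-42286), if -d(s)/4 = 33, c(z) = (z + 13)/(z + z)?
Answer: 42154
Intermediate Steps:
c(z) = (13 + z)/(2*z) (c(z) = (13 + z)/((2*z)) = (13 + z)*(1/(2*z)) = (13 + z)/(2*z))
d(s) = -132 (d(s) = -4*33 = -132)
d(c(2)) - 1*(-42286) = -132 - 1*(-42286) = -132 + 42286 = 42154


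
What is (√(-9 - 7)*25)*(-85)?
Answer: -8500*I ≈ -8500.0*I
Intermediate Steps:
(√(-9 - 7)*25)*(-85) = (√(-16)*25)*(-85) = ((4*I)*25)*(-85) = (100*I)*(-85) = -8500*I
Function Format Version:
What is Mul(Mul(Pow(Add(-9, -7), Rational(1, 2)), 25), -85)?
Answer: Mul(-8500, I) ≈ Mul(-8500.0, I)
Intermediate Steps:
Mul(Mul(Pow(Add(-9, -7), Rational(1, 2)), 25), -85) = Mul(Mul(Pow(-16, Rational(1, 2)), 25), -85) = Mul(Mul(Mul(4, I), 25), -85) = Mul(Mul(100, I), -85) = Mul(-8500, I)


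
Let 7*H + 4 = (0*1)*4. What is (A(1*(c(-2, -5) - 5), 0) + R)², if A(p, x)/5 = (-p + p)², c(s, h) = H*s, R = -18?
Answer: 324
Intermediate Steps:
H = -4/7 (H = -4/7 + ((0*1)*4)/7 = -4/7 + (0*4)/7 = -4/7 + (⅐)*0 = -4/7 + 0 = -4/7 ≈ -0.57143)
c(s, h) = -4*s/7
A(p, x) = 0 (A(p, x) = 5*(-p + p)² = 5*0² = 5*0 = 0)
(A(1*(c(-2, -5) - 5), 0) + R)² = (0 - 18)² = (-18)² = 324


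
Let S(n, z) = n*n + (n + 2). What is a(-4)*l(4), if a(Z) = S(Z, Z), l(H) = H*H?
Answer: 224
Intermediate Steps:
l(H) = H²
S(n, z) = 2 + n + n² (S(n, z) = n² + (2 + n) = 2 + n + n²)
a(Z) = 2 + Z + Z²
a(-4)*l(4) = (2 - 4 + (-4)²)*4² = (2 - 4 + 16)*16 = 14*16 = 224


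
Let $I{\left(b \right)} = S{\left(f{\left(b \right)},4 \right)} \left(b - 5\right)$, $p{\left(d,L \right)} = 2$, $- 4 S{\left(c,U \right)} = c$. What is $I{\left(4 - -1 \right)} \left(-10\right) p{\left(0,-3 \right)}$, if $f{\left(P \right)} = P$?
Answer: $0$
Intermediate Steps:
$S{\left(c,U \right)} = - \frac{c}{4}$
$I{\left(b \right)} = - \frac{b \left(-5 + b\right)}{4}$ ($I{\left(b \right)} = - \frac{b}{4} \left(b - 5\right) = - \frac{b}{4} \left(-5 + b\right) = - \frac{b \left(-5 + b\right)}{4}$)
$I{\left(4 - -1 \right)} \left(-10\right) p{\left(0,-3 \right)} = \frac{\left(4 - -1\right) \left(5 - \left(4 - -1\right)\right)}{4} \left(-10\right) 2 = \frac{\left(4 + 1\right) \left(5 - \left(4 + 1\right)\right)}{4} \left(-10\right) 2 = \frac{1}{4} \cdot 5 \left(5 - 5\right) \left(-10\right) 2 = \frac{1}{4} \cdot 5 \cdot 0 \left(-10\right) 2 = 0 \left(-10\right) 2 = 0 \cdot 2 = 0$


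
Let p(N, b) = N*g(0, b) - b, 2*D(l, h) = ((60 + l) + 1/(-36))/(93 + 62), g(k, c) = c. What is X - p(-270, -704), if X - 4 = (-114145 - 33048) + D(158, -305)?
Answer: -3771770833/11160 ≈ -3.3797e+5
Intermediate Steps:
D(l, h) = 2159/11160 + l/310 (D(l, h) = (((60 + l) + 1/(-36))/(93 + 62))/2 = (((60 + l) - 1/36)/155)/2 = ((2159/36 + l)*(1/155))/2 = (2159/5580 + l/155)/2 = 2159/11160 + l/310)
p(N, b) = -b + N*b (p(N, b) = N*b - b = -b + N*b)
X = -1642621393/11160 (X = 4 + ((-114145 - 33048) + (2159/11160 + (1/310)*158)) = 4 + (-147193 + (2159/11160 + 79/155)) = 4 + (-147193 + 7847/11160) = 4 - 1642666033/11160 = -1642621393/11160 ≈ -1.4719e+5)
X - p(-270, -704) = -1642621393/11160 - (-704)*(-1 - 270) = -1642621393/11160 - (-704)*(-271) = -1642621393/11160 - 1*190784 = -1642621393/11160 - 190784 = -3771770833/11160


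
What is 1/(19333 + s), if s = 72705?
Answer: 1/92038 ≈ 1.0865e-5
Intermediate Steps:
1/(19333 + s) = 1/(19333 + 72705) = 1/92038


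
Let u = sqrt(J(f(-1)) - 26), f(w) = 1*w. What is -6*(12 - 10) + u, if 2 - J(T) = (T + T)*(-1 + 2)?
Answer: -12 + I*sqrt(22) ≈ -12.0 + 4.6904*I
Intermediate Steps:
f(w) = w
J(T) = 2 - 2*T (J(T) = 2 - (T + T)*(-1 + 2) = 2 - 2*T)
u = I*sqrt(22) (u = sqrt((2 - 2*(-1)) - 26) = sqrt((2 + 2) - 26) = sqrt(4 - 26) = sqrt(-22) = I*sqrt(22) ≈ 4.6904*I)
-6*(12 - 10) + u = -6*(12 - 10) + I*sqrt(22) = -6*2 + I*sqrt(22) = -12 + I*sqrt(22)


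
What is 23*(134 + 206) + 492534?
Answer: 500354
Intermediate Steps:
23*(134 + 206) + 492534 = 23*340 + 492534 = 7820 + 492534 = 500354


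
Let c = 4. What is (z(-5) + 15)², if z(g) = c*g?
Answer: 25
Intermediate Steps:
z(g) = 4*g
(z(-5) + 15)² = (4*(-5) + 15)² = (-20 + 15)² = (-5)² = 25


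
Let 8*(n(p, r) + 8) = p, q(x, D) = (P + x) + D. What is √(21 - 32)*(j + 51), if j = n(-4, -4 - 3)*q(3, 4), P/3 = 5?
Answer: -136*I*√11 ≈ -451.06*I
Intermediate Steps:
P = 15 (P = 3*5 = 15)
q(x, D) = 15 + D + x (q(x, D) = (15 + x) + D = 15 + D + x)
n(p, r) = -8 + p/8
j = -187 (j = (-8 + (⅛)*(-4))*(15 + 4 + 3) = (-8 - ½)*22 = -17/2*22 = -187)
√(21 - 32)*(j + 51) = √(21 - 32)*(-187 + 51) = √(-11)*(-136) = (I*√11)*(-136) = -136*I*√11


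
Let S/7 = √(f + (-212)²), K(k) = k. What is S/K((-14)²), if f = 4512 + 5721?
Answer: √55177/28 ≈ 8.3892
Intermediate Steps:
f = 10233
S = 7*√55177 (S = 7*√(10233 + (-212)²) = 7*√(10233 + 44944) = 7*√55177 ≈ 1644.3)
S/K((-14)²) = (7*√55177)/((-14)²) = (7*√55177)/196 = (7*√55177)*(1/196) = √55177/28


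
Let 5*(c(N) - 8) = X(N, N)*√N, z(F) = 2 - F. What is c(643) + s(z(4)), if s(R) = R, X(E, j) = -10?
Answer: 6 - 2*√643 ≈ -44.715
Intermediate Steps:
c(N) = 8 - 2*√N (c(N) = 8 + (-10*√N)/5 = 8 - 2*√N)
c(643) + s(z(4)) = (8 - 2*√643) + (2 - 1*4) = (8 - 2*√643) + (2 - 4) = (8 - 2*√643) - 2 = 6 - 2*√643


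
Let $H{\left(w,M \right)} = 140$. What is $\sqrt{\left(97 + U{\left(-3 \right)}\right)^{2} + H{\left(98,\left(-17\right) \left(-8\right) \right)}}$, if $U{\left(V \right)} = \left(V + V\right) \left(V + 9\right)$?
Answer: $3 \sqrt{429} \approx 62.137$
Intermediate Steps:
$U{\left(V \right)} = 2 V \left(9 + V\right)$
$\sqrt{\left(97 + U{\left(-3 \right)}\right)^{2} + H{\left(98,\left(-17\right) \left(-8\right) \right)}} = \sqrt{\left(97 + 2 \left(-3\right) \left(9 - 3\right)\right)^{2} + 140} = \sqrt{\left(97 + 2 \left(-3\right) 6\right)^{2} + 140} = \sqrt{\left(97 - 36\right)^{2} + 140} = \sqrt{61^{2} + 140} = \sqrt{3721 + 140} = \sqrt{3861} = 3 \sqrt{429}$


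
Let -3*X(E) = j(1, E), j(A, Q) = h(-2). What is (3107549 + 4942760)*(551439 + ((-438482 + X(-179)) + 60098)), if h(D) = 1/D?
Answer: 8358885394279/6 ≈ 1.3931e+12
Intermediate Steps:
j(A, Q) = -½ (j(A, Q) = 1/(-2) = -½)
X(E) = ⅙ (X(E) = -⅓*(-½) = ⅙)
(3107549 + 4942760)*(551439 + ((-438482 + X(-179)) + 60098)) = (3107549 + 4942760)*(551439 + ((-438482 + ⅙) + 60098)) = 8050309*(551439 + (-2630891/6 + 60098)) = 8050309*(551439 - 2270303/6) = 8050309*(1038331/6) = 8358885394279/6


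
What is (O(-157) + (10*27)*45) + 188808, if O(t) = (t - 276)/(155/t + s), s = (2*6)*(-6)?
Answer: 2302845703/11459 ≈ 2.0096e+5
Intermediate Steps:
s = -72 (s = 12*(-6) = -72)
O(t) = (-276 + t)/(-72 + 155/t) (O(t) = (t - 276)/(155/t - 72) = (-276 + t)/(-72 + 155/t))
(O(-157) + (10*27)*45) + 188808 = (-157*(276 - 1*(-157))/(-155 + 72*(-157)) + (10*27)*45) + 188808 = (-157*(276 + 157)/(-155 - 11304) + 270*45) + 188808 = (-157*433/(-11459) + 12150) + 188808 = (-157*(-1/11459)*433 + 12150) + 188808 = (67981/11459 + 12150) + 188808 = 139294831/11459 + 188808 = 2302845703/11459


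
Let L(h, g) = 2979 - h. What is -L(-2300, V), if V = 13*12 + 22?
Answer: -5279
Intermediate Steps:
V = 178 (V = 156 + 22 = 178)
-L(-2300, V) = -(2979 - 1*(-2300)) = -(2979 + 2300) = -1*5279 = -5279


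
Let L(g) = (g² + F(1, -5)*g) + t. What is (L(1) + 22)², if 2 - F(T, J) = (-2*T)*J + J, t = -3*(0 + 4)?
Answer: 64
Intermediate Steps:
t = -12 (t = -3*4 = -12)
F(T, J) = 2 - J + 2*J*T (F(T, J) = 2 - ((-2*T)*J + J) = 2 - (-2*J*T + J) = 2 - (J - 2*J*T) = 2 + (-J + 2*J*T) = 2 - J + 2*J*T)
L(g) = -12 + g² - 3*g (L(g) = (g² + (2 - 1*(-5) + 2*(-5)*1)*g) - 12 = (g² + (2 + 5 - 10)*g) - 12 = (g² - 3*g) - 12 = -12 + g² - 3*g)
(L(1) + 22)² = ((-12 + 1² - 3*1) + 22)² = ((-12 + 1 - 3) + 22)² = (-14 + 22)² = 8² = 64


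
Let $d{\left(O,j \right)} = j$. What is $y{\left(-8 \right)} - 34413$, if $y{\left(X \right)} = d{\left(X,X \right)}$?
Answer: $-34421$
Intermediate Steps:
$y{\left(X \right)} = X$
$y{\left(-8 \right)} - 34413 = -8 - 34413 = -34421$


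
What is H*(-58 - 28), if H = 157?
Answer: -13502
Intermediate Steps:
H*(-58 - 28) = 157*(-58 - 28) = 157*(-86) = -13502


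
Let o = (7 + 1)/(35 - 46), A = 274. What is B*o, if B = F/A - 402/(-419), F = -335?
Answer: 10988/57403 ≈ 0.19142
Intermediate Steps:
o = -8/11 (o = 8/(-11) = 8*(-1/11) = -8/11 ≈ -0.72727)
B = -30217/114806 (B = -335/274 - 402/(-419) = -335*1/274 - 402*(-1/419) = -335/274 + 402/419 = -30217/114806 ≈ -0.26320)
B*o = -30217/114806*(-8/11) = 10988/57403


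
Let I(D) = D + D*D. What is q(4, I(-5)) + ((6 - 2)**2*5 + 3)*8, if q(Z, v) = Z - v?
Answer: 648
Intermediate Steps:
I(D) = D + D**2
q(4, I(-5)) + ((6 - 2)**2*5 + 3)*8 = (4 - (-5)*(1 - 5)) + ((6 - 2)**2*5 + 3)*8 = (4 - (-5)*(-4)) + (4**2*5 + 3)*8 = (4 - 1*20) + (16*5 + 3)*8 = (4 - 20) + (80 + 3)*8 = -16 + 83*8 = -16 + 664 = 648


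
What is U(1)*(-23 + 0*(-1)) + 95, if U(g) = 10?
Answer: -135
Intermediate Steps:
U(1)*(-23 + 0*(-1)) + 95 = 10*(-23 + 0*(-1)) + 95 = 10*(-23 + 0) + 95 = 10*(-23) + 95 = -230 + 95 = -135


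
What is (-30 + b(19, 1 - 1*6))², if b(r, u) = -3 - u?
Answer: 784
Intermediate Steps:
(-30 + b(19, 1 - 1*6))² = (-30 + (-3 - (1 - 1*6)))² = (-30 + (-3 - (1 - 6)))² = (-30 + (-3 - 1*(-5)))² = (-30 + (-3 + 5))² = (-30 + 2)² = (-28)² = 784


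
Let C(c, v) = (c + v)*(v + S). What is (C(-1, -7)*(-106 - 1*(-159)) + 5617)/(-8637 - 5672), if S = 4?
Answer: -6889/14309 ≈ -0.48145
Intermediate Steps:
C(c, v) = (4 + v)*(c + v) (C(c, v) = (c + v)*(v + 4) = (c + v)*(4 + v) = (4 + v)*(c + v))
(C(-1, -7)*(-106 - 1*(-159)) + 5617)/(-8637 - 5672) = (((-7)² + 4*(-1) + 4*(-7) - 1*(-7))*(-106 - 1*(-159)) + 5617)/(-8637 - 5672) = ((49 - 4 - 28 + 7)*(-106 + 159) + 5617)/(-14309) = (24*53 + 5617)*(-1/14309) = (1272 + 5617)*(-1/14309) = 6889*(-1/14309) = -6889/14309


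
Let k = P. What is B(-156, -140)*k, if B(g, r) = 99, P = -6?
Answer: -594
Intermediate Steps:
k = -6
B(-156, -140)*k = 99*(-6) = -594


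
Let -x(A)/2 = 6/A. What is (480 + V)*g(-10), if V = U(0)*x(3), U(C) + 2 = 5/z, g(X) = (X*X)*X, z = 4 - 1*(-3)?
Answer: -3396000/7 ≈ -4.8514e+5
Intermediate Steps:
x(A) = -12/A
z = 7 (z = 4 + 3 = 7)
g(X) = X³ (g(X) = X²*X = X³)
U(C) = -9/7 (U(C) = -2 + 5/7 = -9/7)
V = 36/7 (V = -(-108)/(7*3) = -9/7*(-4) = 36/7 ≈ 5.1429)
(480 + V)*g(-10) = (480 + 36/7)*(-10)³ = (3396/7)*(-1000) = -3396000/7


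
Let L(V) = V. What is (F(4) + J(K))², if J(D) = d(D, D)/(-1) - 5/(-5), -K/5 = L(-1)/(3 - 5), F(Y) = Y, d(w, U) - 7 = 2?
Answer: 16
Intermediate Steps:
d(w, U) = 9 (d(w, U) = 7 + 2 = 9)
K = -5/2 (K = -(-5)/(3 - 5) = -(-5)/(-2) = -(-5)*(-1)/2 = -5*½ = -5/2 ≈ -2.5000)
J(D) = -8 (J(D) = 9/(-1) - 5/(-5) = 9*(-1) - 5*(-⅕) = -9 + 1 = -8)
(F(4) + J(K))² = (4 - 8)² = (-4)² = 16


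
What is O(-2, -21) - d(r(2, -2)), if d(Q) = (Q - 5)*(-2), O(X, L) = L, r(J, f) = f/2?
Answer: -33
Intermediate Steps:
r(J, f) = f/2 (r(J, f) = f*(½) = f/2)
d(Q) = 10 - 2*Q (d(Q) = (-5 + Q)*(-2) = 10 - 2*Q)
O(-2, -21) - d(r(2, -2)) = -21 - (10 - (-2)) = -21 - (10 - 2*(-1)) = -21 - (10 + 2) = -21 - 1*12 = -21 - 12 = -33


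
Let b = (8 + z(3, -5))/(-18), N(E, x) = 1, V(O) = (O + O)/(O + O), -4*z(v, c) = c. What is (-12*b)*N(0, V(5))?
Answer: 37/6 ≈ 6.1667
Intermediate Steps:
z(v, c) = -c/4
V(O) = 1 (V(O) = (2*O)/((2*O)) = (2*O)*(1/(2*O)) = 1)
b = -37/72 (b = (8 - ¼*(-5))/(-18) = (8 + 5/4)*(-1/18) = (37/4)*(-1/18) = -37/72 ≈ -0.51389)
(-12*b)*N(0, V(5)) = -12*(-37/72)*1 = (37/6)*1 = 37/6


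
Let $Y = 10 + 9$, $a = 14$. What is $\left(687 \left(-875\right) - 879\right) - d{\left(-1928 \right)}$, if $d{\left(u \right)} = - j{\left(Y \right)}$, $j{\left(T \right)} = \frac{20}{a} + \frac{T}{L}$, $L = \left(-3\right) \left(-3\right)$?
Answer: $- \frac{37926029}{63} \approx -6.02 \cdot 10^{5}$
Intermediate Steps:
$L = 9$
$Y = 19$
$j{\left(T \right)} = \frac{10}{7} + \frac{T}{9}$ ($j{\left(T \right)} = \frac{20}{14} + \frac{T}{9} = 20 \cdot \frac{1}{14} + T \frac{1}{9} = \frac{10}{7} + \frac{T}{9}$)
$d{\left(u \right)} = - \frac{223}{63}$ ($d{\left(u \right)} = - (\frac{10}{7} + \frac{1}{9} \cdot 19) = - (\frac{10}{7} + \frac{19}{9}) = \left(-1\right) \frac{223}{63} = - \frac{223}{63}$)
$\left(687 \left(-875\right) - 879\right) - d{\left(-1928 \right)} = \left(687 \left(-875\right) - 879\right) - - \frac{223}{63} = \left(-601125 - 879\right) + \frac{223}{63} = -602004 + \frac{223}{63} = - \frac{37926029}{63}$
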